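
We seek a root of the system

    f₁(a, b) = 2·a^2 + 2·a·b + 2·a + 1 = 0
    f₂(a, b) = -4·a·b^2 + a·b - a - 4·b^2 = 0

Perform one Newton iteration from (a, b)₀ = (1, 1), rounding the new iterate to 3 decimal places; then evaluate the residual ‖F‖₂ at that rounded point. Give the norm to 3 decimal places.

2.894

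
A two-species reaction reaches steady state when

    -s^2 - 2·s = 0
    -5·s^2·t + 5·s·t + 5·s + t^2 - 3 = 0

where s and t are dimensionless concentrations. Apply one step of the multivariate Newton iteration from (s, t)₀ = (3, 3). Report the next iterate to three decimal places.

(1.125, 5.594)

At (3, 3): F = (-15.000, -69.000).
Jacobian J = [[-2·s - 2, 0], [-10·s·t + 5·t + 5, -5·s^2 + 5·s + 2·t]].
At the point, J = [[-8.000, 0.000], [-70.000, -24.000]] (det J = 192.000).
Solving J·Δ = −F gives Δ = (-1.875, 2.594).
Then the next iterate is (s, t)₁ = (1.125, 5.594).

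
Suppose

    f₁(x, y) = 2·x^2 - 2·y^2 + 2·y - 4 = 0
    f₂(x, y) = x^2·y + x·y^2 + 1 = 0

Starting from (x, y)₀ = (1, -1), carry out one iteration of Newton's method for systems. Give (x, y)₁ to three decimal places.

(1.000, 0.000)

At (1, -1): F = (-6.000, 1.000).
Jacobian J = [[4·x, -4·y + 2], [2·x·y + y^2, x^2 + 2·x·y]].
At the point, J = [[4.000, 6.000], [-1.000, -1.000]] (det J = 2.000).
Solving J·Δ = −F gives Δ = (0.000, 1.000).
Then the next iterate is (x, y)₁ = (1.000, 0.000).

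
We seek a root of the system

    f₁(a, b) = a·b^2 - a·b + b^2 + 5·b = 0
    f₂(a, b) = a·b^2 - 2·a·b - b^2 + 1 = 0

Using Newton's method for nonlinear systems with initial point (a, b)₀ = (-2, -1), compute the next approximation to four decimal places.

At (-2, -1): F = (-8.0000, -6.0000).
Jacobian J = [[b^2 - b, 2·a·b - a + 2·b + 5], [b^2 - 2·b, 2·a·b - 2·a - 2·b]].
At the point, J = [[2.0000, 9.0000], [3.0000, 10.0000]] (det J = -7.0000).
Solving J·Δ = −F gives Δ = (-3.7143, 1.7143).
Then the next iterate is (a, b)₁ = (-5.7143, 0.7143).

(-5.7143, 0.7143)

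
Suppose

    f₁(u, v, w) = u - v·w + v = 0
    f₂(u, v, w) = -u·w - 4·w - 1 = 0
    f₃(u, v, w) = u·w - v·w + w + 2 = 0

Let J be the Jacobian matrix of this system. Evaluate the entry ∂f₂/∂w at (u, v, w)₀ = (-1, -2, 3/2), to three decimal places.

-3.000

∂f₂/∂w = -u - 4.
At (-1, -2, 3/2) this is -3.000.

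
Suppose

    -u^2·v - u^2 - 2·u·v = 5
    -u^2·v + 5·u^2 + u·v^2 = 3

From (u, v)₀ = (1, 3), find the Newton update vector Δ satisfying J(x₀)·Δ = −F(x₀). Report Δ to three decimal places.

At (1, 3): F = (-15.000, 8.000).
Jacobian J = [[-2·u·v - 2·u - 2·v, -u^2 - 2·u], [-2·u·v + 10·u + v^2, -u^2 + 2·u·v]].
At the point, J = [[-14.000, -3.000], [13.000, 5.000]] (det J = -31.000).
Solving J·Δ = −F gives Δ = (-1.645, 2.677).

(-1.645, 2.677)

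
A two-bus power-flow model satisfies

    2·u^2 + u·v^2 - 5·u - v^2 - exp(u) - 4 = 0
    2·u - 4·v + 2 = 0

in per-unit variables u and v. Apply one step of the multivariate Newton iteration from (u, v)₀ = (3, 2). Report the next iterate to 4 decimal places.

(0.4269, 0.7135)

At (3, 2): F = (-13.085537, 0.0000).
Jacobian J = [[4·u + v^2 - exp(u) - 5, 2·u·v - 2·v], [2, -4]].
At the point, J = [[-9.085537, 8.0000], [2.0000, -4.0000]] (det J = 20.342148).
Solving J·Δ = −F gives Δ = (-2.5731, -1.2865).
Then the next iterate is (u, v)₁ = (0.4269, 0.7135).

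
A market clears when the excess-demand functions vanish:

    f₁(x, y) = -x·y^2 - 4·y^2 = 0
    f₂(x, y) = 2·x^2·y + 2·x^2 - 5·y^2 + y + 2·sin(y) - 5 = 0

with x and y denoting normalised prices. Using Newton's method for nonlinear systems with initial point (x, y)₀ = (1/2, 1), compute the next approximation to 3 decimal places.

(1.040, 0.440)

At (1/2, 1): F = (-4.500, -6.31706).
Jacobian J = [[-y^2, -2·x·y - 8·y], [4·x·y + 4·x, 2·x^2 - 10·y + 2·cos(y) + 1]].
At the point, J = [[-1.000, -9.000], [4.000, -7.41940]] (det J = 43.41940).
Solving J·Δ = −F gives Δ = (0.540, -0.560).
Then the next iterate is (x, y)₁ = (1.040, 0.440).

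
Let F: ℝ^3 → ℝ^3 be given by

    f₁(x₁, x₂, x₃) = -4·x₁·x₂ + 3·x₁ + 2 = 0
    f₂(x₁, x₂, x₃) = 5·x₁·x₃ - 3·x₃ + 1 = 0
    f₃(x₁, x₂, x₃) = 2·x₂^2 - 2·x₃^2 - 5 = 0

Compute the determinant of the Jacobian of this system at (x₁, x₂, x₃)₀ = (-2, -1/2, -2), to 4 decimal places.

510.0000

J = [[-4·x₂ + 3, -4·x₁, 0], [5·x₃, 0, 5·x₁ - 3], [0, 4·x₂, -4·x₃]].
At the point, J = [[5.0000, 8.0000, 0.0000], [-10.0000, 0.0000, -13.0000], [0.0000, -2.0000, 8.0000]].
det J = 510.0000.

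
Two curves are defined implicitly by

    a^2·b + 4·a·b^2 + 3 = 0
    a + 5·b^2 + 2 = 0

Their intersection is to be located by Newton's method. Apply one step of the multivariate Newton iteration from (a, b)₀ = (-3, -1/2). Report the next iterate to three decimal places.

(-2.579, -0.366)

At (-3, -1/2): F = (-4.500, 0.250).
Jacobian J = [[2·a·b + 4·b^2, a^2 + 8·a·b], [1, 10·b]].
At the point, J = [[4.000, 21.000], [1.000, -5.000]] (det J = -41.000).
Solving J·Δ = −F gives Δ = (0.421, 0.134).
Then the next iterate is (a, b)₁ = (-2.579, -0.366).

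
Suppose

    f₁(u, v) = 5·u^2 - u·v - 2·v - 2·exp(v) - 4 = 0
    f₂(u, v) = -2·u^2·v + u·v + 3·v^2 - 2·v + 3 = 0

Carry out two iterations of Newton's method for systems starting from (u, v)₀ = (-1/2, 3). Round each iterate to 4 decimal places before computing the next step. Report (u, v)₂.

(-0.7765, 0.7762)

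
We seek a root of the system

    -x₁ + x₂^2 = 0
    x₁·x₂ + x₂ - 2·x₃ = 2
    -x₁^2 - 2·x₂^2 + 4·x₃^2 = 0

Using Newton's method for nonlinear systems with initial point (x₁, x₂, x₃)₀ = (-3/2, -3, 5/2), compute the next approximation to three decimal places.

At (-3/2, -3, 5/2): F = (10.500, -5.500, 4.750).
Jacobian J = [[-1, 2·x₂, 0], [x₂, x₁ + 1, -2], [-2·x₁, -4·x₂, 8·x₃]].
At the point, J = [[-1.000, -6.000, 0.000], [-3.000, -0.500, -2.000], [3.000, 12.000, 20.000]] (det J = -338.000).
Solving J·Δ = −F gives Δ = (-1.349, 1.975, -1.220).
Then the next iterate is (x₁, x₂, x₃)₁ = (-2.849, -1.025, 1.280).

(-2.849, -1.025, 1.280)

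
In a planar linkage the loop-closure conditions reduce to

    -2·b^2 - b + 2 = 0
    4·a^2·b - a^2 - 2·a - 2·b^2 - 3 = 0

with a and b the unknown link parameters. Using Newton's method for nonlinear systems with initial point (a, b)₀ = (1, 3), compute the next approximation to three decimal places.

At (1, 3): F = (-19.000, -12.000).
Jacobian J = [[0, -4·b - 1], [8·a·b - 2·a - 2, 4·a^2 - 4·b]].
At the point, J = [[0.000, -13.000], [20.000, -8.000]] (det J = 260.000).
Solving J·Δ = −F gives Δ = (0.015, -1.462).
Then the next iterate is (a, b)₁ = (1.015, 1.538).

(1.015, 1.538)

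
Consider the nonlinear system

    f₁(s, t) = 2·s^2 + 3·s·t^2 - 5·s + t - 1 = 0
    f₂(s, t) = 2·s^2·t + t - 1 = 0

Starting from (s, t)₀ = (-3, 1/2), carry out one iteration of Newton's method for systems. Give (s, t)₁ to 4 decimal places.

At (-3, 1/2): F = (30.2500, 8.5000).
Jacobian J = [[4·s + 3·t^2 - 5, 6·s·t + 1], [4·s·t, 2·s^2 + 1]].
At the point, J = [[-16.2500, -8.0000], [-6.0000, 19.0000]] (det J = -356.7500).
Solving J·Δ = −F gives Δ = (1.8017, 0.1216).
Then the next iterate is (s, t)₁ = (-1.1983, 0.6216).

(-1.1983, 0.6216)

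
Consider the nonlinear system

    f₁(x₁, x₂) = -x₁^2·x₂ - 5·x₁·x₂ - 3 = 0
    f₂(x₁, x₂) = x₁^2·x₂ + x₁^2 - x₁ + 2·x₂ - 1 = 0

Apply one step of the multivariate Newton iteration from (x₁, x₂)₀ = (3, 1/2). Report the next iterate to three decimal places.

At (3, 1/2): F = (-15.000, 10.500).
Jacobian J = [[-2·x₁·x₂ - 5·x₂, -x₁^2 - 5·x₁], [2·x₁·x₂ + 2·x₁ - 1, x₁^2 + 2]].
At the point, J = [[-5.500, -24.000], [8.000, 11.000]] (det J = 131.500).
Solving J·Δ = −F gives Δ = (-0.662, -0.473).
Then the next iterate is (x₁, x₂)₁ = (2.338, 0.027).

(2.338, 0.027)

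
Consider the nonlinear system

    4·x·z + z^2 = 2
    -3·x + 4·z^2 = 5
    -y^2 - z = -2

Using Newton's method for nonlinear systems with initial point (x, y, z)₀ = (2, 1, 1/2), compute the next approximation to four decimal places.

At (2, 1, 1/2): F = (2.2500, -10.0000, 0.5000).
Jacobian J = [[4·z, 0, 4·x + 2·z], [-3, 0, 8·z], [0, -2·y, -1]].
At the point, J = [[2.0000, 0.0000, 9.0000], [-3.0000, 0.0000, 4.0000], [0.0000, -2.0000, -1.0000]] (det J = 70.0000).
Solving J·Δ = −F gives Δ = (-2.8286, 0.0607, 0.3786).
Then the next iterate is (x, y, z)₁ = (-0.8286, 1.0607, 0.8786).

(-0.8286, 1.0607, 0.8786)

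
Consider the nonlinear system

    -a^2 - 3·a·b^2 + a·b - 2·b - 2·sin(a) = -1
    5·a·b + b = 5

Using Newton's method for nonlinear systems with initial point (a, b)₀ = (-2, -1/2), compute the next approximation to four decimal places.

(-2.4519, -0.4300)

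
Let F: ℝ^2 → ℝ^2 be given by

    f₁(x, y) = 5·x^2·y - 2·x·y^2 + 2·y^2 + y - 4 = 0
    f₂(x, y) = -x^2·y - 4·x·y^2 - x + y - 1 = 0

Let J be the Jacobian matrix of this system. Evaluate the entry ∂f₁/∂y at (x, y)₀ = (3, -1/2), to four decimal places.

50.0000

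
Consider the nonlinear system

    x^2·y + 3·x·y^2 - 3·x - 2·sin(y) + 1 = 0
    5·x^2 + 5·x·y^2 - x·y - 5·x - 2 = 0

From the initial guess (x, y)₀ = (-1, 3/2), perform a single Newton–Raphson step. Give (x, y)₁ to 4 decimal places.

(-0.4143, 1.1554)

At (-1, 3/2): F = (-3.244990, -1.7500).
Jacobian J = [[2·x·y + 3·y^2 - 3, x^2 + 6·x·y - 2·cos(y)], [10·x + 5·y^2 - y - 5, 10·x·y - x]].
At the point, J = [[0.7500, -8.141474], [-5.2500, -14.0000]] (det J = -53.242741).
Solving J·Δ = −F gives Δ = (0.5857, -0.3446).
Then the next iterate is (x, y)₁ = (-0.4143, 1.1554).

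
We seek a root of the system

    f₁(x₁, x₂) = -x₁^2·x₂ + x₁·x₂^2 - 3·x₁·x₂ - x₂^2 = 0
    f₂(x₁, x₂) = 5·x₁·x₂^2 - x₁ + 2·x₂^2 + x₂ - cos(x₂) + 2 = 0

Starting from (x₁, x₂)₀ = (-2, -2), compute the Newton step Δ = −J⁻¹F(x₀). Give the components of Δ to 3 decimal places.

At (-2, -2): F = (-16.000, -29.58385).
Jacobian J = [[-2·x₁·x₂ + x₂^2 - 3·x₂, -x₁^2 + 2·x₁·x₂ - 3·x₁ - 2·x₂], [5·x₂^2 - 1, 10·x₁·x₂ + 4·x₂ + sin(x₂) + 1]].
At the point, J = [[2.000, 14.000], [19.000, 32.09070]] (det J = -201.81859).
Solving J·Δ = −F gives Δ = (-0.492, 1.213).

(-0.492, 1.213)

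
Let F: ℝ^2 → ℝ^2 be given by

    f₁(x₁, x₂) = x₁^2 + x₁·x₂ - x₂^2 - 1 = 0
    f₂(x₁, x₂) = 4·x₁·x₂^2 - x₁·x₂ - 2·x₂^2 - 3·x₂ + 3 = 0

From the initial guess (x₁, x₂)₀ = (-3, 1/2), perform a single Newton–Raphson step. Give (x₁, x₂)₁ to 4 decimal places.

(-1.8671, 0.5047)

At (-3, 1/2): F = (6.2500, -0.5000).
Jacobian J = [[2·x₁ + x₂, x₁ - 2·x₂], [4·x₂^2 - x₂, 8·x₁·x₂ - x₁ - 4·x₂ - 3]].
At the point, J = [[-5.5000, -4.0000], [0.5000, -14.0000]] (det J = 79.0000).
Solving J·Δ = −F gives Δ = (1.1329, 0.0047).
Then the next iterate is (x₁, x₂)₁ = (-1.8671, 0.5047).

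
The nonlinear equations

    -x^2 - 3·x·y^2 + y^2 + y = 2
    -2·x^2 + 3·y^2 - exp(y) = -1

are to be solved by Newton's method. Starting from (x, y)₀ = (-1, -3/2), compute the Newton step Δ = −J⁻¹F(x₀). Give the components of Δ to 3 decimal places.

At (-1, -3/2): F = (4.500, 5.52687).
Jacobian J = [[-2·x - 3·y^2, -6·x·y + 2·y + 1], [-4·x, 6·y - exp(y)]].
At the point, J = [[-4.750, -11.000], [4.000, -9.22313]] (det J = 87.80987).
Solving J·Δ = −F gives Δ = (-0.220, 0.504).

(-0.220, 0.504)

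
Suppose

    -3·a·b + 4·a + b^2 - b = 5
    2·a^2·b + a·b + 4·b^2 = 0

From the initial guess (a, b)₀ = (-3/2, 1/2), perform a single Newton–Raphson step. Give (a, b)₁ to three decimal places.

(1.083, 1.065)

At (-3/2, 1/2): F = (-9.000, 2.500).
Jacobian J = [[-3·b + 4, -3·a + 2·b - 1], [4·a·b + b, 2·a^2 + a + 8·b]].
At the point, J = [[2.500, 4.500], [-2.500, 7.000]] (det J = 28.750).
Solving J·Δ = −F gives Δ = (2.583, 0.565).
Then the next iterate is (a, b)₁ = (1.083, 1.065).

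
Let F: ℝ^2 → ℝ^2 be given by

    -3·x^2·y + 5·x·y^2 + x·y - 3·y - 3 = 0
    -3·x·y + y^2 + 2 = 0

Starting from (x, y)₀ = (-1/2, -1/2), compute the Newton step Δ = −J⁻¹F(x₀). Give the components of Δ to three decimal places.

(-0.833, -0.500)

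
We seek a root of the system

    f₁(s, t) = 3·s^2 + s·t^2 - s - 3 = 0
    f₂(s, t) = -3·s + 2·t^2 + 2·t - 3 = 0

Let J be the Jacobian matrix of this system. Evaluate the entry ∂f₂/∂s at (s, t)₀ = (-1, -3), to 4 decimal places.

-3.0000

∂f₂/∂s = -3.
At (-1, -3) this is -3.0000.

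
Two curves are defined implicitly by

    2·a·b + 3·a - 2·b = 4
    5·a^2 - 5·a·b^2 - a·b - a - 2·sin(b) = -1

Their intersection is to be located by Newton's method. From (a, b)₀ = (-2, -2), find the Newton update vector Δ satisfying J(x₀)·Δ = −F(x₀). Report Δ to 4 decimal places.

(1.4763, 0.0873)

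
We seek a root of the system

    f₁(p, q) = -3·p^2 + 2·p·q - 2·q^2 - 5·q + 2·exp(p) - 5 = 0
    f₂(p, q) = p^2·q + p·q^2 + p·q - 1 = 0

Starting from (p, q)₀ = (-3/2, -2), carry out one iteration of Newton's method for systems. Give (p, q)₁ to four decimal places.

(-0.8934, -1.4597)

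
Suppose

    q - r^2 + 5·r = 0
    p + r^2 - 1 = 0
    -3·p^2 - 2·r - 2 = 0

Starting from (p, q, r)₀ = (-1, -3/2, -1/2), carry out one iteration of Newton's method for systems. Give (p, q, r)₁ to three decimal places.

At (-1, -3/2, -1/2): F = (-4.250, -1.750, -4.000).
Jacobian J = [[0, 1, -2·r + 5], [1, 0, 2·r], [-6·p, 0, -2]].
At the point, J = [[0.000, 1.000, 6.000], [1.000, 0.000, -1.000], [6.000, 0.000, -2.000]] (det J = -4.000).
Solving J·Δ = −F gives Δ = (0.125, 14.000, -1.625).
Then the next iterate is (p, q, r)₁ = (-0.875, 12.500, -2.125).

(-0.875, 12.500, -2.125)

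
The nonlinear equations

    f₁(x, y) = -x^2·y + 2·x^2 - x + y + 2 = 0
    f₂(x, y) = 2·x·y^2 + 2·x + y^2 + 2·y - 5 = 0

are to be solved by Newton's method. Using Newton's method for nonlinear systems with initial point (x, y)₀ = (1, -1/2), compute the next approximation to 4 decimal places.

(0.2500, -5.6250)

At (1, -1/2): F = (3.0000, -3.2500).
Jacobian J = [[-2·x·y + 4·x - 1, -x^2 + 1], [2·y^2 + 2, 4·x·y + 2·y + 2]].
At the point, J = [[4.0000, 0.0000], [2.5000, -1.0000]] (det J = -4.0000).
Solving J·Δ = −F gives Δ = (-0.7500, -5.1250).
Then the next iterate is (x, y)₁ = (0.2500, -5.6250).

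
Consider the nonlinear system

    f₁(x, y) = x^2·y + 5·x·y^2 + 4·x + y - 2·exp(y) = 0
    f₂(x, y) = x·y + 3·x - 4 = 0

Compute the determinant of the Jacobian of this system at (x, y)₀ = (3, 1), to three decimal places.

J = [[2·x·y + 5·y^2 + 4, x^2 + 10·x·y - 2·exp(y) + 1], [y + 3, x]].
At the point, J = [[15.000, 34.56344], [4.000, 3.000]].
det J = -93.254.

-93.254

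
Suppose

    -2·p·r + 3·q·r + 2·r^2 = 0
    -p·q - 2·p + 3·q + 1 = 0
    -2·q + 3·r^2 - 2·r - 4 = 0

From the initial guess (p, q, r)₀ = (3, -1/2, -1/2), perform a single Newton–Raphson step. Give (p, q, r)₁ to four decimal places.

At (3, -1/2, -1/2): F = (4.2500, -5.0000, -1.2500).
Jacobian J = [[-2·r, 3·r, -2·p + 3·q + 4·r], [-q - 2, -p + 3, 0], [0, -2, 6·r - 2]].
At the point, J = [[1.0000, -1.5000, -9.5000], [-1.5000, 0.0000, 0.0000], [0.0000, -2.0000, -5.0000]] (det J = -17.2500).
Solving J·Δ = −F gives Δ = (-3.3333, -1.4312, 0.3225).
Then the next iterate is (p, q, r)₁ = (-0.3333, -1.9312, -0.1775).

(-0.3333, -1.9312, -0.1775)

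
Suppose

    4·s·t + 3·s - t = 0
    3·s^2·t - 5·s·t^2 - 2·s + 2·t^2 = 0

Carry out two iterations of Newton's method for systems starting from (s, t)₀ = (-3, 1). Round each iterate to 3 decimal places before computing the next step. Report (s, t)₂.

At (-3, 1): F = (-22.000, 50.000).
Jacobian J = [[4·t + 3, 4·s - 1], [6·s·t - 5·t^2 - 2, 3·s^2 - 10·s·t + 4·t]].
At the point, J = [[7.000, -13.000], [-25.000, 61.000]] (det J = 102.000).
Solving J·Δ = −F gives Δ = (6.784, 1.961).
Then the next iterate is (s, t)₁ = (3.784, 2.961).
Round to (3.784, 2.961) and repeat: F = (53.20870, -28.72183), J = [[14.844, 14.136], [21.38894, -57.24427]].
Δ = (-2.291, -1.358), so (s, t)₂ = (1.493, 1.603).

(1.493, 1.603)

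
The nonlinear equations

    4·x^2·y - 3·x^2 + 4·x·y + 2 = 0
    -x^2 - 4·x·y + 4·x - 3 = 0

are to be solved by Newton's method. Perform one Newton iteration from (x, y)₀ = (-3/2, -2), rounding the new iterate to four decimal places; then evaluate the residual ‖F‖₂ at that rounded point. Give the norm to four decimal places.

At (-3/2, -2): F = (-10.7500, -23.2500).
Jacobian J = [[8·x·y - 6·x + 4·y, 4·x^2 + 4·x], [-2·x - 4·y + 4, -4·x]].
At the point, J = [[25.0000, 3.0000], [15.0000, 6.0000]] (det J = 105.0000).
Solving J·Δ = −F gives Δ = (-0.0500, 4.0000).
Then the next iterate is (x, y)₁ = (-1.5500, 2.0000).
Re-evaluating at (-1.5500, 2.0000): F = (1.6125, 0.7975), so ‖F‖₂ = 1.7989.

1.7989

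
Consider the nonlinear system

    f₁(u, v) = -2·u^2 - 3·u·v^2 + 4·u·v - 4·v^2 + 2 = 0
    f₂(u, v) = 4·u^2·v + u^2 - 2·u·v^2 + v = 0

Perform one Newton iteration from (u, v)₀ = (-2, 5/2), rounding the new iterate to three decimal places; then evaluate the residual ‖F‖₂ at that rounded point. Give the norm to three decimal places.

2799.043

At (-2, 5/2): F = (-13.500, 71.500).
Jacobian J = [[-4·u - 3·v^2 + 4·v, -6·u·v + 4·u - 8·v], [8·u·v + 2·u - 2·v^2, 4·u^2 - 4·u·v + 1]].
At the point, J = [[-0.750, 2.000], [-56.500, 37.000]] (det J = 85.250).
Solving J·Δ = −F gives Δ = (7.537, 9.576).
Then the next iterate is (u, v)₁ = (5.537, 12.076).
Re-evaluating at (5.537, 12.076): F = (-2797.55500, -91.26271), so ‖F‖₂ = 2799.043.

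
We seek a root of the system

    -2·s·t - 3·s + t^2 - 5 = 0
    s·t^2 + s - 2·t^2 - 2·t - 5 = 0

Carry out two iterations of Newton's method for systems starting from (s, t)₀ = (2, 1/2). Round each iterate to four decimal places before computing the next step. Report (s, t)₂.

(1.5718, -1.8634)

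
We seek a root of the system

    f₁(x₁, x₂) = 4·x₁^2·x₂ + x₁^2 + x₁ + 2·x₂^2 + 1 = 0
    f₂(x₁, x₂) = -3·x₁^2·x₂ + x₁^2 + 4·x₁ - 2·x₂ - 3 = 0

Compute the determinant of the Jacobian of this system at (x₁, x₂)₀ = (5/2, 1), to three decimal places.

-365.500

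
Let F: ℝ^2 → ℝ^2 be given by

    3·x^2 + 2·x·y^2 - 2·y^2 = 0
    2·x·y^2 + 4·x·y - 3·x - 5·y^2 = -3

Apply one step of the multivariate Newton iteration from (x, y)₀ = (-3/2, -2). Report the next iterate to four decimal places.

(1.2794, -1.1985)

At (-3/2, -2): F = (-13.2500, -12.5000).
Jacobian J = [[6·x + 2·y^2, 4·x·y - 4·y], [2·y^2 + 4·y - 3, 4·x·y + 4·x - 10·y]].
At the point, J = [[-1.0000, 20.0000], [-3.0000, 26.0000]] (det J = 34.0000).
Solving J·Δ = −F gives Δ = (2.7794, 0.8015).
Then the next iterate is (x, y)₁ = (1.2794, -1.1985).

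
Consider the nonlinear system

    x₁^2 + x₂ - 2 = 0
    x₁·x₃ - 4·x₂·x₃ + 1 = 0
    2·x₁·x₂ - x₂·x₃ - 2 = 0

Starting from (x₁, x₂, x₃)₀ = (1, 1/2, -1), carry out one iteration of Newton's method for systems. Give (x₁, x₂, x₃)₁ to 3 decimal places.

(-1.000, 5.000, 21.000)

At (1, 1/2, -1): F = (-0.500, 2.000, -0.500).
Jacobian J = [[2·x₁, 1, 0], [x₃, -4·x₃, x₁ - 4·x₂], [2·x₂, 2·x₁ - x₃, -x₂]].
At the point, J = [[2.000, 1.000, 0.000], [-1.000, 4.000, -1.000], [1.000, 3.000, -0.500]] (det J = 0.500).
Solving J·Δ = −F gives Δ = (-2.000, 4.500, 22.000).
Then the next iterate is (x₁, x₂, x₃)₁ = (-1.000, 5.000, 21.000).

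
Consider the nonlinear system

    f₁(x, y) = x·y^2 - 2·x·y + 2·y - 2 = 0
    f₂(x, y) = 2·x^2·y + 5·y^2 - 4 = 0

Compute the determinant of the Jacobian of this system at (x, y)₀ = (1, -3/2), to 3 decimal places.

J = [[y^2 - 2·y, 2·x·y - 2·x + 2], [4·x·y, 2·x^2 + 10·y]].
At the point, J = [[5.250, -3.000], [-6.000, -13.000]].
det J = -86.250.

-86.250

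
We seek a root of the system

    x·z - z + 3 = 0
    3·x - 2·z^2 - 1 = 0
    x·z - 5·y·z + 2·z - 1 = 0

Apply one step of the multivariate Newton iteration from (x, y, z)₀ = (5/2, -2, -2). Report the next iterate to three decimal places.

(2.610, 0.810, -1.854)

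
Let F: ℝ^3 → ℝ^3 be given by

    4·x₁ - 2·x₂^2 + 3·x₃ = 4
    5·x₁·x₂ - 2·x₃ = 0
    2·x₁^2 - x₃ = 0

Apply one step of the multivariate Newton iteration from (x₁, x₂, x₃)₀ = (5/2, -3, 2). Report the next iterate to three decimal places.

(1.235, -1.541, -0.148)

At (5/2, -3, 2): F = (-6.000, -41.500, 10.500).
Jacobian J = [[4, -4·x₂, 3], [5·x₂, 5·x₁, -2], [4·x₁, 0, -1]].
At the point, J = [[4.000, 12.000, 3.000], [-15.000, 12.500, -2.000], [10.000, 0.000, -1.000]] (det J = -845.000).
Solving J·Δ = −F gives Δ = (-1.265, 1.459, -2.148).
Then the next iterate is (x₁, x₂, x₃)₁ = (1.235, -1.541, -0.148).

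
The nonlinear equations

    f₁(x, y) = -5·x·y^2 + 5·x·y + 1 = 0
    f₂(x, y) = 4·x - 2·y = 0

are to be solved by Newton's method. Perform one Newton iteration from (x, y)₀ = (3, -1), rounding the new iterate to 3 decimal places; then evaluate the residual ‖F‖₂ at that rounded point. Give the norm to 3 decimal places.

8.108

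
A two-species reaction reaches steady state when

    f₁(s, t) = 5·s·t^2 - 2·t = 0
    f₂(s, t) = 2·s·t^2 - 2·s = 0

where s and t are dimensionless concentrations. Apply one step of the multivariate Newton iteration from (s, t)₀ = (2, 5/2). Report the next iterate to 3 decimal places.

(0.826, 2.066)

At (2, 5/2): F = (57.500, 21.000).
Jacobian J = [[5·t^2, 10·s·t - 2], [2·t^2 - 2, 4·s·t]].
At the point, J = [[31.250, 48.000], [10.500, 20.000]] (det J = 121.000).
Solving J·Δ = −F gives Δ = (-1.174, -0.434).
Then the next iterate is (s, t)₁ = (0.826, 2.066).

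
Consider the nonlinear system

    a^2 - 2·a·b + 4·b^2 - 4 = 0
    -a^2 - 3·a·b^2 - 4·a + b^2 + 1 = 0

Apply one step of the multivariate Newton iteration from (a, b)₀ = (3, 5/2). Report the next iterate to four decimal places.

(1.9517, 1.5034)

At (3, 5/2): F = (15.0000, -70.0000).
Jacobian J = [[2·a - 2·b, -2·a + 8·b], [-2·a - 3·b^2 - 4, -6·a·b + 2·b]].
At the point, J = [[1.0000, 14.0000], [-28.7500, -40.0000]] (det J = 362.5000).
Solving J·Δ = −F gives Δ = (-1.0483, -0.9966).
Then the next iterate is (a, b)₁ = (1.9517, 1.5034).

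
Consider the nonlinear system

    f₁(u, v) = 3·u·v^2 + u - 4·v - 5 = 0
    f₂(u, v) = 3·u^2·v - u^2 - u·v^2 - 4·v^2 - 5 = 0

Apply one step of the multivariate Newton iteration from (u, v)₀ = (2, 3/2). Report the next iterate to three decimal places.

At (2, 3/2): F = (4.500, -4.500).
Jacobian J = [[3·v^2 + 1, 6·u·v - 4], [6·u·v - 2·u - v^2, 3·u^2 - 2·u·v - 8·v]].
At the point, J = [[7.750, 14.000], [11.750, -6.000]] (det J = -211.000).
Solving J·Δ = −F gives Δ = (0.171, -0.416).
Then the next iterate is (u, v)₁ = (2.171, 1.084).

(2.171, 1.084)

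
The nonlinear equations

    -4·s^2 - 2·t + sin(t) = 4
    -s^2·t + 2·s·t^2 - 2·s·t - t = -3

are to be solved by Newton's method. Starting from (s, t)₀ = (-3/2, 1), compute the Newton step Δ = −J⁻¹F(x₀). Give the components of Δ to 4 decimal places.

(1.2479, 0.5590)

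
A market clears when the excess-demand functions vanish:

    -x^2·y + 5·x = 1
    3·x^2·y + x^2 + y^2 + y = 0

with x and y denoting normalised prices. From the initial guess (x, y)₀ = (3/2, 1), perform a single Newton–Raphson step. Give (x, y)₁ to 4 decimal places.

At (3/2, 1): F = (4.2500, 11.0000).
Jacobian J = [[-2·x·y + 5, -x^2], [6·x·y + 2·x, 3·x^2 + 2·y + 1]].
At the point, J = [[2.0000, -2.2500], [12.0000, 9.7500]] (det J = 46.5000).
Solving J·Δ = −F gives Δ = (-1.4234, 0.6237).
Then the next iterate is (x, y)₁ = (0.0766, 1.6237).

(0.0766, 1.6237)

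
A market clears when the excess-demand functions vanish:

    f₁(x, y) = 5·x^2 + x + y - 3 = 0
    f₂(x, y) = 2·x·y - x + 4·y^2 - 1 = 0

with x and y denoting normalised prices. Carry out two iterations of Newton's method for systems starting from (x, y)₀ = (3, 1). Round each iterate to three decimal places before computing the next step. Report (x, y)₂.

(0.868, 0.542)

At (3, 1): F = (46.000, 6.000).
Jacobian J = [[10·x + 1, 1], [2·y - 1, 2·x + 8·y]].
At the point, J = [[31.000, 1.000], [1.000, 14.000]] (det J = 433.000).
Solving J·Δ = −F gives Δ = (-1.473, -0.323).
Then the next iterate is (x, y)₁ = (1.527, 0.677).
Round to (1.527, 0.677) and repeat: F = (10.86264, 1.37387), J = [[16.270, 1.000], [0.354, 8.470]].
Δ = (-0.659, -0.135), so (x, y)₂ = (0.868, 0.542).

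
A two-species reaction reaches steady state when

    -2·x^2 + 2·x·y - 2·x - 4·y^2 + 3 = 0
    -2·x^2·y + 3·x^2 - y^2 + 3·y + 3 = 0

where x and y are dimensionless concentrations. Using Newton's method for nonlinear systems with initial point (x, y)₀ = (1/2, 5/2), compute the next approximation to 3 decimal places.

At (1/2, 5/2): F = (-21.000, 3.750).
Jacobian J = [[-4·x + 2·y - 2, 2·x - 8·y], [-4·x·y + 6·x, -2·x^2 - 2·y + 3]].
At the point, J = [[1.000, -19.000], [-2.000, -2.500]] (det J = -40.500).
Solving J·Δ = −F gives Δ = (3.056, -0.944).
Then the next iterate is (x, y)₁ = (3.556, 1.556).

(3.556, 1.556)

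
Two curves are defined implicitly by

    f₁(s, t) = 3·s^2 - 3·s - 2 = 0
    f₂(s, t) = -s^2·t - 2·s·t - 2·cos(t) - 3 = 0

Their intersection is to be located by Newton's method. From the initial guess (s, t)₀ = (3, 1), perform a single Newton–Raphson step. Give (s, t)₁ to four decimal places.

At (3, 1): F = (16.0000, -19.080605).
Jacobian J = [[6·s - 3, 0], [-2·s·t - 2·t, -s^2 - 2·s + 2·sin(t)]].
At the point, J = [[15.0000, 0.0000], [-8.0000, -13.317058]] (det J = -199.755870).
Solving J·Δ = −F gives Δ = (-1.0667, -0.7920).
Then the next iterate is (s, t)₁ = (1.9333, 0.2080).

(1.9333, 0.2080)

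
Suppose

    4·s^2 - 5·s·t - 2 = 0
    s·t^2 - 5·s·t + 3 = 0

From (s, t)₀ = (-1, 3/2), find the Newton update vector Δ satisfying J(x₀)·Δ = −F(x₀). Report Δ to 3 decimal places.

At (-1, 3/2): F = (9.500, 8.250).
Jacobian J = [[8·s - 5·t, -5·s], [t^2 - 5·t, 2·s·t - 5·s]].
At the point, J = [[-15.500, 5.000], [-5.250, 2.000]] (det J = -4.750).
Solving J·Δ = −F gives Δ = (-4.684, -16.421).

(-4.684, -16.421)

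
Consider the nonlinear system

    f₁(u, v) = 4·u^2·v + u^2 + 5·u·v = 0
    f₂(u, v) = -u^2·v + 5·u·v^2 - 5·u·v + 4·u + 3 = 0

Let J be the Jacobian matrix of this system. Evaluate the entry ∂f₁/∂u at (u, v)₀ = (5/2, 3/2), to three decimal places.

∂f₁/∂u = 8·u·v + 2·u + 5·v.
At (5/2, 3/2) this is 42.500.

42.500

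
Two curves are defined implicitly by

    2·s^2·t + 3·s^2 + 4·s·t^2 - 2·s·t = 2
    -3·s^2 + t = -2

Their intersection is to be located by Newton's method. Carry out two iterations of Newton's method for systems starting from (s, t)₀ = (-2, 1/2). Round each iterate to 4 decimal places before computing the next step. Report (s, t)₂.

(-0.8798, 0.0381)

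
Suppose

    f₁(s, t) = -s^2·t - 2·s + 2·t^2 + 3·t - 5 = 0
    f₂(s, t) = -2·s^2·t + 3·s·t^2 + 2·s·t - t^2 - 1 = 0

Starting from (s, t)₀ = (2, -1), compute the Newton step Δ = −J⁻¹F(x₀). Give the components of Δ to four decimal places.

At (2, -1): F = (-6.0000, 8.0000).
Jacobian J = [[-2·s·t - 2, -s^2 + 4·t + 3], [-4·s·t + 3·t^2 + 2·t, -2·s^2 + 6·s·t + 2·s - 2·t]].
At the point, J = [[2.0000, -5.0000], [9.0000, -14.0000]] (det J = 17.0000).
Solving J·Δ = −F gives Δ = (-7.2941, -4.1176).

(-7.2941, -4.1176)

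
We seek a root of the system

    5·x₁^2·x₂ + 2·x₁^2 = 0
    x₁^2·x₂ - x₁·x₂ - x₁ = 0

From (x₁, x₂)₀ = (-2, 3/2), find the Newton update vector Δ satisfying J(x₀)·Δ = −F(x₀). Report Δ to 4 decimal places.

(0.1379, -1.6379)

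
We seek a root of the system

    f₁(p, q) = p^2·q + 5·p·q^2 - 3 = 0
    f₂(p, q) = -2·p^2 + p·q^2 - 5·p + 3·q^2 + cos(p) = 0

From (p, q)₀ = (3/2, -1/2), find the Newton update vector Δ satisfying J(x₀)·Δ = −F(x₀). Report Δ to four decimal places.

(-0.7696, -0.3919)

At (3/2, -1/2): F = (-2.2500, -10.804263).
Jacobian J = [[2·p·q + 5·q^2, p^2 + 10·p·q], [-4·p + q^2 - sin(p) - 5, 2·p·q + 6·q]].
At the point, J = [[-0.2500, -5.2500], [-11.747495, -4.5000]] (det J = -60.549349).
Solving J·Δ = −F gives Δ = (-0.7696, -0.3919).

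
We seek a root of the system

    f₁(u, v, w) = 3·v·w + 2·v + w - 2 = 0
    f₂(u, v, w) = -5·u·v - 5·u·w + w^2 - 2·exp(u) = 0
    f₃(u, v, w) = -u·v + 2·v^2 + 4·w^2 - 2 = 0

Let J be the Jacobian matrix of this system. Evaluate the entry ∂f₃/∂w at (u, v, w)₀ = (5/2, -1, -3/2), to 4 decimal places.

∂f₃/∂w = 8·w.
At (5/2, -1, -3/2) this is -12.0000.

-12.0000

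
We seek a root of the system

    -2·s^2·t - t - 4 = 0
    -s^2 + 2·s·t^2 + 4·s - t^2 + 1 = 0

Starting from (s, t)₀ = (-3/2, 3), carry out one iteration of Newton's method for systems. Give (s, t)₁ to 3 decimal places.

(-0.637, 2.097)

At (-3/2, 3): F = (-20.500, -43.250).
Jacobian J = [[-4·s·t, -2·s^2 - 1], [-2·s + 2·t^2 + 4, 4·s·t - 2·t]].
At the point, J = [[18.000, -5.500], [25.000, -24.000]] (det J = -294.500).
Solving J·Δ = −F gives Δ = (0.863, -0.903).
Then the next iterate is (s, t)₁ = (-0.637, 2.097).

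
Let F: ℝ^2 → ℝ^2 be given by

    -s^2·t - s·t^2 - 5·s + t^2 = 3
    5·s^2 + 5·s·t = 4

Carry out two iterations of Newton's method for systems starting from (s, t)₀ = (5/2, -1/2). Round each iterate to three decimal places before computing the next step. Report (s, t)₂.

(15.452, -13.977)

At (5/2, -1/2): F = (-12.750, 21.000).
Jacobian J = [[-2·s·t - t^2 - 5, -s^2 - 2·s·t + 2·t], [10·s + 5·t, 5·s]].
At the point, J = [[-2.750, -4.750], [22.500, 12.500]] (det J = 72.500).
Solving J·Δ = −F gives Δ = (0.822, -3.160).
Then the next iterate is (s, t)₁ = (3.322, -3.660).
Round to (3.322, -3.660) and repeat: F = (-10.32398, -9.61418), J = [[5.92144, 5.96136], [14.920, 16.610]].
Δ = (12.130, -10.317), so (s, t)₂ = (15.452, -13.977).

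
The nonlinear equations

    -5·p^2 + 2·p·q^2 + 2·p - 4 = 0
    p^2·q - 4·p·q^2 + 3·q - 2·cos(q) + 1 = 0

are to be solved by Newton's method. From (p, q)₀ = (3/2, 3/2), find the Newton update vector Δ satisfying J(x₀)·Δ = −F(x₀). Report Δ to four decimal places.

(-0.7736, -0.1195)

At (3/2, 3/2): F = (-5.5000, -4.766474).
Jacobian J = [[-10·p + 2·q^2 + 2, 4·p·q], [2·p·q - 4·q^2, p^2 - 8·p·q + 2·sin(q) + 3]].
At the point, J = [[-8.5000, 9.0000], [-4.5000, -10.755010]] (det J = 131.917585).
Solving J·Δ = −F gives Δ = (-0.7736, -0.1195).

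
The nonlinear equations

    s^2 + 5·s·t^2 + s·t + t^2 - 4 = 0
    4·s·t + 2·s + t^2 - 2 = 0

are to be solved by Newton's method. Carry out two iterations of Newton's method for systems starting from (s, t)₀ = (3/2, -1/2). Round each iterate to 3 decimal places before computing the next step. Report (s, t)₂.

At (3/2, -1/2): F = (-0.375, -1.750).
Jacobian J = [[2·s + 5·t^2 + t, 10·s·t + s + 2·t], [4·t + 2, 4·s + 2·t]].
At the point, J = [[3.750, -7.000], [0.000, 5.000]] (det J = 18.750).
Solving J·Δ = −F gives Δ = (0.753, 0.350).
Then the next iterate is (s, t)₁ = (2.253, -0.150).
Round to (2.253, -0.150) and repeat: F = (1.01402, 1.17670), J = [[4.46850, -1.42650], [1.400, 8.712]].
Δ = (-0.257, -0.094), so (s, t)₂ = (1.996, -0.244).

(1.996, -0.244)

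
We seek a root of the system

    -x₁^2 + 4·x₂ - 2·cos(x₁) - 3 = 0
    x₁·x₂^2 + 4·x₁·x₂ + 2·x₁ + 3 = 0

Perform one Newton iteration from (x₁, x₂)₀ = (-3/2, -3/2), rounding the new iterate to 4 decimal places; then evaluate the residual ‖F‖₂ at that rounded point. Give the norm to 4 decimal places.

1.0978

At (-3/2, -3/2): F = (-11.391474, 5.6250).
Jacobian J = [[-2·x₁ + 2·sin(x₁), 4], [x₂^2 + 4·x₂ + 2, 2·x₁·x₂ + 4·x₁]].
At the point, J = [[1.005010, 4.0000], [-1.7500, -1.5000]] (det J = 5.492485).
Solving J·Δ = −F gives Δ = (0.9855, 2.6003).
Then the next iterate is (x₁, x₂)₁ = (-0.5145, 1.1003).
Re-evaluating at (-0.5145, 1.1003): F = (-0.604588, -0.916302), so ‖F‖₂ = 1.0978.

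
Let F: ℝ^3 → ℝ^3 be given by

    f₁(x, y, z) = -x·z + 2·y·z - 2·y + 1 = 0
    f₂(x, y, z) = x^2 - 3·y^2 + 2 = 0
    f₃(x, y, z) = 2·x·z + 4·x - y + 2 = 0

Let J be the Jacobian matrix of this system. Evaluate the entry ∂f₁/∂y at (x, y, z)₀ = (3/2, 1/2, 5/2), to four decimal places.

3.0000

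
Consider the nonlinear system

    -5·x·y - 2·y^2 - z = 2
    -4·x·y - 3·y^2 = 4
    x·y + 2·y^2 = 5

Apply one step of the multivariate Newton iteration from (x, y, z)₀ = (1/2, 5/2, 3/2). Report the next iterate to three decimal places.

(-1.782, 2.210, 11.400)

At (1/2, 5/2, 3/2): F = (-22.250, -27.750, 8.750).
Jacobian J = [[-5·y, -5·x - 4·y, -1], [-4·y, -4·x - 6·y, 0], [y, x + 4·y, 0]].
At the point, J = [[-12.500, -12.500, -1.000], [-10.000, -17.000, 0.000], [2.500, 10.500, 0.000]] (det J = 62.500).
Solving J·Δ = −F gives Δ = (-2.282, -0.290, 9.900).
Then the next iterate is (x, y, z)₁ = (-1.782, 2.210, 11.400).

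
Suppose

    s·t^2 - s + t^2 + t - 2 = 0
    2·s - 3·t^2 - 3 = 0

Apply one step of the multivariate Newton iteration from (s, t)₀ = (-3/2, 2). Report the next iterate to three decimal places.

(-1.853, 0.441)

At (-3/2, 2): F = (-0.500, -18.000).
Jacobian J = [[t^2 - 1, 2·s·t + 2·t + 1], [2, -6·t]].
At the point, J = [[3.000, -1.000], [2.000, -12.000]] (det J = -34.000).
Solving J·Δ = −F gives Δ = (-0.353, -1.559).
Then the next iterate is (s, t)₁ = (-1.853, 0.441).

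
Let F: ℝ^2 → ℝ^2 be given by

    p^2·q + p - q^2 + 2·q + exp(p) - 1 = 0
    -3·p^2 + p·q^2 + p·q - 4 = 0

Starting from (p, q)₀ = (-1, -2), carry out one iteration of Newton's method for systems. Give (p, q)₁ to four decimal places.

(-0.2956, -0.8784)

At (-1, -2): F = (-11.632121, -9.0000).
Jacobian J = [[2·p·q + exp(p) + 1, p^2 - 2·q + 2], [-6·p + q^2 + q, 2·p·q + p]].
At the point, J = [[5.367879, 7.0000], [8.0000, 3.0000]] (det J = -39.896362).
Solving J·Δ = −F gives Δ = (0.7044, 1.1216).
Then the next iterate is (p, q)₁ = (-0.2956, -0.8784).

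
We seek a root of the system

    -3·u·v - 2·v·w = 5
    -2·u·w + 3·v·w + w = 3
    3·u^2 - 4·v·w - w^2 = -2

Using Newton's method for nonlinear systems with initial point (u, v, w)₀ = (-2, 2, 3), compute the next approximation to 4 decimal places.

(-1.0397, 2.5952, 0.3095)

At (-2, 2, 3): F = (-5.0000, 30.0000, -19.0000).
Jacobian J = [[-3·v, -3·u - 2·w, -2·v], [-2·w, 3·w, -2·u + 3·v + 1], [6·u, -4·w, -4·v - 2·w]].
At the point, J = [[-6.0000, 0.0000, -4.0000], [-6.0000, 9.0000, 11.0000], [-12.0000, -12.0000, -14.0000]] (det J = -756.0000).
Solving J·Δ = −F gives Δ = (0.9603, 0.5952, -2.6905).
Then the next iterate is (u, v, w)₁ = (-1.0397, 2.5952, 0.3095).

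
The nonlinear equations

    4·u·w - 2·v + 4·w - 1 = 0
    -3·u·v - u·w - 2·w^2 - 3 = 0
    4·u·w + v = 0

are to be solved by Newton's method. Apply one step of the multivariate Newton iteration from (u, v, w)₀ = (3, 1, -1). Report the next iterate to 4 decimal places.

At (3, 1, -1): F = (-19.0000, -11.0000, -11.0000).
Jacobian J = [[4·w, -2, 4·u + 4], [-3·v - w, -3·u, -u - 4·w], [4·w, 1, 4·u]].
At the point, J = [[-4.0000, -2.0000, 16.0000], [-2.0000, -9.0000, 1.0000], [-4.0000, 1.0000, 12.0000]] (det J = -212.0000).
Solving J·Δ = −F gives Δ = (0.3255, -1.1698, 1.1226).
Then the next iterate is (u, v, w)₁ = (3.3255, -0.1698, 0.1226).

(3.3255, -0.1698, 0.1226)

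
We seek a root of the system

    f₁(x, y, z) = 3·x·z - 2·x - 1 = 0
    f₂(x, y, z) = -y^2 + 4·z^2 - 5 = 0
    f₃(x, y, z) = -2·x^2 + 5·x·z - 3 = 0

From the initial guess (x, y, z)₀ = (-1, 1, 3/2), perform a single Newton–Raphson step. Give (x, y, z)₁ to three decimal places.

(-0.091, 0.045, 1.091)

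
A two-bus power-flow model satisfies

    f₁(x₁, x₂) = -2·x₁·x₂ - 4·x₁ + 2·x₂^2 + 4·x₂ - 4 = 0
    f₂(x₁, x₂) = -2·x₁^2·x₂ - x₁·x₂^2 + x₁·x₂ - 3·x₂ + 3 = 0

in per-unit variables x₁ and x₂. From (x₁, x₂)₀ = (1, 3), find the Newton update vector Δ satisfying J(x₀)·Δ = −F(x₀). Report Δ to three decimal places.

(-0.261, -1.330)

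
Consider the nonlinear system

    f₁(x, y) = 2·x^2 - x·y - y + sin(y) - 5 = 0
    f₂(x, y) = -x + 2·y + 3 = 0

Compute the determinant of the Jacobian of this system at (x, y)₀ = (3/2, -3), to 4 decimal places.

14.5100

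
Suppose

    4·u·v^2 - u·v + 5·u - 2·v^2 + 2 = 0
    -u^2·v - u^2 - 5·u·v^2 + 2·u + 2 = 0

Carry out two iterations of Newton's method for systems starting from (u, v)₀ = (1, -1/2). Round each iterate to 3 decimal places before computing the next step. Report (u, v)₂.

(-0.607, -0.400)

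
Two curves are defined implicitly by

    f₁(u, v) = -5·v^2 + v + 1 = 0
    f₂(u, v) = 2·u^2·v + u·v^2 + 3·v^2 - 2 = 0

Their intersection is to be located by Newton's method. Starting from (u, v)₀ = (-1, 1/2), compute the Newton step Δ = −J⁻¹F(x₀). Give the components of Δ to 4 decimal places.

At (-1, 1/2): F = (0.2500, -0.5000).
Jacobian J = [[0, -10·v + 1], [4·u·v + v^2, 2·u^2 + 2·u·v + 6·v]].
At the point, J = [[0.0000, -4.0000], [-1.7500, 4.0000]] (det J = -7.0000).
Solving J·Δ = −F gives Δ = (-0.1429, 0.0625).

(-0.1429, 0.0625)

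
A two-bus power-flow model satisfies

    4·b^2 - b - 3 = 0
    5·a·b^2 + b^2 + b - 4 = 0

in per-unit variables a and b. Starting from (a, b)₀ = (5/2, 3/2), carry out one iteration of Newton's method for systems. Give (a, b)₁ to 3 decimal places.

(1.531, 1.091)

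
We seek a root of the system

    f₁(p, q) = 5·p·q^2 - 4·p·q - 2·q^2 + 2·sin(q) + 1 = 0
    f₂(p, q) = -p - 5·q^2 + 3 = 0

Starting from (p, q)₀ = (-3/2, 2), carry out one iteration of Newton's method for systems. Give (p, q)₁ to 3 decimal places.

(-1.666, 1.233)

At (-3/2, 2): F = (-23.18141, -15.500).
Jacobian J = [[5·q^2 - 4·q, 10·p·q - 4·p - 4·q + 2·cos(q)], [-1, -10·q]].
At the point, J = [[12.000, -32.83229], [-1.000, -20.000]] (det J = -272.83229).
Solving J·Δ = −F gives Δ = (-0.166, -0.767).
Then the next iterate is (p, q)₁ = (-1.666, 1.233).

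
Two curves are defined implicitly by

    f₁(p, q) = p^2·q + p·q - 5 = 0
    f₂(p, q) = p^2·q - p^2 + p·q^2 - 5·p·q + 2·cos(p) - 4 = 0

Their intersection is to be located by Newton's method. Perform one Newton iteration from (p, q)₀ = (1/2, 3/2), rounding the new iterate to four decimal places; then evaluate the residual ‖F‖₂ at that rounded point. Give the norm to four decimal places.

627.7369

At (1/2, 3/2): F = (-3.8750, -4.744835).
Jacobian J = [[2·p·q + q, p^2 + p], [2·p·q - 2·p + q^2 - 5·q - 2·sin(p), p^2 + 2·p·q - 5·p]].
At the point, J = [[3.0000, 0.7500], [-5.708851, -0.7500]] (det J = 2.031638).
Solving J·Δ = −F gives Δ = (-3.1821, 17.8951).
Then the next iterate is (p, q)₁ = (-2.6821, 19.3951).
Re-evaluating at (-2.6821, 19.3951): F = (82.502165, -622.291764), so ‖F‖₂ = 627.7369.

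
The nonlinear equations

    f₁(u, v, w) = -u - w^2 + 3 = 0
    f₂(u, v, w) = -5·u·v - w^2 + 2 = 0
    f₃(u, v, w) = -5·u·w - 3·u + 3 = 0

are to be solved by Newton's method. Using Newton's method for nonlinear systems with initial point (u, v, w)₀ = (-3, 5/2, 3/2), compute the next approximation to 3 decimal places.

At (-3, 5/2, 3/2): F = (3.750, 37.250, 34.500).
Jacobian J = [[-1, 0, -2·w], [-5·v, -5·u, -2·w], [-5·w - 3, 0, -5·u]].
At the point, J = [[-1.000, 0.000, -3.000], [-12.500, 15.000, -3.000], [-10.500, 0.000, 15.000]] (det J = -697.500).
Solving J·Δ = −F gives Δ = (3.435, 0.401, 0.105).
Then the next iterate is (u, v, w)₁ = (0.435, 2.901, 1.605).

(0.435, 2.901, 1.605)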